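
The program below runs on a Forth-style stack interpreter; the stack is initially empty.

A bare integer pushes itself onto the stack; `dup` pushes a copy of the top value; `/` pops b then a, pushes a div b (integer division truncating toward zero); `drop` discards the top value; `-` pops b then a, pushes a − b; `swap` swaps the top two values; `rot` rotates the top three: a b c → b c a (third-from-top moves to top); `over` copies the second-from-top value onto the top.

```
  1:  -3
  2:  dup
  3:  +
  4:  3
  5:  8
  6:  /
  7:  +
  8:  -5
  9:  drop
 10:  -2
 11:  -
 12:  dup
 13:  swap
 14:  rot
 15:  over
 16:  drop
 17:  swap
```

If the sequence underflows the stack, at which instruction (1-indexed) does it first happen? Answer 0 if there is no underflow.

14

-3   : -3
dup  : -3 -3
+    : -6
3    : -6 3
8    : -6 3 8
/    : -6 0
+    : -6
-5   : -6 -5
drop : -6
-2   : -6 -2
-    : -4
dup  : -4 -4
swap : -4 -4
rot  — needs 3 operands, stack has 2 → underflow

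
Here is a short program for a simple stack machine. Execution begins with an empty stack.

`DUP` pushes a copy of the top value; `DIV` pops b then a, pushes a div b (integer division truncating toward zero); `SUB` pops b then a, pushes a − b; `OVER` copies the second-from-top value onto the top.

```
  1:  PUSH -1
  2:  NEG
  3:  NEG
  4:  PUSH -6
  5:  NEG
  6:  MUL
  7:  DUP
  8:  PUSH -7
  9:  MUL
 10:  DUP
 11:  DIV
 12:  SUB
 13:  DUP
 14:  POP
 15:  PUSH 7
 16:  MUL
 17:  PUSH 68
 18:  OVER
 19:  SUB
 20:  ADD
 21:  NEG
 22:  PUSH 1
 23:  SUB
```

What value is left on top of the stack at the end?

PUSH -1 → [-1]
NEG     → [1]
NEG     → [-1]
PUSH -6 → [-1, -6]
NEG     → [-1, 6]
MUL     → [-6]
DUP     → [-6, -6]
PUSH -7 → [-6, -6, -7]
MUL     → [-6, 42]
DUP     → [-6, 42, 42]
DIV     → [-6, 1]
SUB     → [-7]
DUP     → [-7, -7]
POP     → [-7]
PUSH 7  → [-7, 7]
MUL     → [-49]
PUSH 68 → [-49, 68]
OVER    → [-49, 68, -49]
SUB     → [-49, 117]
ADD     → [68]
NEG     → [-68]
PUSH 1  → [-68, 1]
SUB     → [-69]

-69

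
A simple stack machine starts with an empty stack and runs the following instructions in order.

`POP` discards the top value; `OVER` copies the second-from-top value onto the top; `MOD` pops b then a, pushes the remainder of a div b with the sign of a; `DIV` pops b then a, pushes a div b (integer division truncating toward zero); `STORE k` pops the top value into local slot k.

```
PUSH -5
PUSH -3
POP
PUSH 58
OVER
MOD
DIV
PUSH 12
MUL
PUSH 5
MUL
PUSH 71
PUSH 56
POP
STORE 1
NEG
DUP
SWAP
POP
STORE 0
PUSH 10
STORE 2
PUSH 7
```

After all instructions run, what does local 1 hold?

71

PUSH -5  [-5]
PUSH -3  [-5, -3]
POP      [-5]
PUSH 58  [-5, 58]
OVER     [-5, 58, -5]
MOD      [-5, 3]
DIV      [-1]
PUSH 12  [-1, 12]
MUL      [-12]
PUSH 5   [-12, 5]
MUL      [-60]
PUSH 71  [-60, 71]
PUSH 56  [-60, 71, 56]
POP      [-60, 71]
STORE 1  [-60]
NEG      [60]
DUP      [60, 60]
SWAP     [60, 60]
POP      [60]
STORE 0  []
PUSH 10  [10]
STORE 2  []
PUSH 7   [7]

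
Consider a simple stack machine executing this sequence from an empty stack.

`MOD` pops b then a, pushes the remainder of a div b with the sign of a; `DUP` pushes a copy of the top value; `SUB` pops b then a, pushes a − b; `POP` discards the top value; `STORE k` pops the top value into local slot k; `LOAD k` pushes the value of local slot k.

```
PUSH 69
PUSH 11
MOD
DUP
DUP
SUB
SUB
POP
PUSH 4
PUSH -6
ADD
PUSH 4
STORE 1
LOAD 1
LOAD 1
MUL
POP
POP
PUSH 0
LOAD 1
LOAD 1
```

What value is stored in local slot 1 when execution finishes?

4

PUSH 69 → [69]
PUSH 11 → [69, 11]
MOD     → [3]
DUP     → [3, 3]
DUP     → [3, 3, 3]
SUB     → [3, 0]
SUB     → [3]
POP     → []
PUSH 4  → [4]
PUSH -6 → [4, -6]
ADD     → [-2]
PUSH 4  → [-2, 4]
STORE 1 → [-2]
LOAD 1  → [-2, 4]
LOAD 1  → [-2, 4, 4]
MUL     → [-2, 16]
POP     → [-2]
POP     → []
PUSH 0  → [0]
LOAD 1  → [0, 4]
LOAD 1  → [0, 4, 4]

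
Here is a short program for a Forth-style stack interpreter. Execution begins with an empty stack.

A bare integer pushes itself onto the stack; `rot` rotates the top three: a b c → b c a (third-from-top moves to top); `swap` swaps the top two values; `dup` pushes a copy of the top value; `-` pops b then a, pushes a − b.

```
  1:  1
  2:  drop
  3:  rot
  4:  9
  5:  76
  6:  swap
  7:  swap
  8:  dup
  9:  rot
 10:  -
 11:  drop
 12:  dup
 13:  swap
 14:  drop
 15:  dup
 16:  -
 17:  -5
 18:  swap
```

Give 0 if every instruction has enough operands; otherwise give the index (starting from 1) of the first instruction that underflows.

1    -> 1
drop -> (empty)
rot  — needs 3 operands, stack has 0 → underflow

3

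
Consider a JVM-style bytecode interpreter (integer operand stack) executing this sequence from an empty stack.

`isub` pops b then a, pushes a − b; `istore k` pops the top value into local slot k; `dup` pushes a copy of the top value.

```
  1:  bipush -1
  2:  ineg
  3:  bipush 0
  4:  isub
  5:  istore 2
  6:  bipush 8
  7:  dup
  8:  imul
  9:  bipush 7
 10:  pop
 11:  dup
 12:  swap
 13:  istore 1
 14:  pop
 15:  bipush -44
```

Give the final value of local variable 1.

bipush -1  : -1
ineg       : 1
bipush 0   : 1 0
isub       : 1
istore 2   : (empty)
bipush 8   : 8
dup        : 8 8
imul       : 64
bipush 7   : 64 7
pop        : 64
dup        : 64 64
swap       : 64 64
istore 1   : 64
pop        : (empty)
bipush -44 : -44

64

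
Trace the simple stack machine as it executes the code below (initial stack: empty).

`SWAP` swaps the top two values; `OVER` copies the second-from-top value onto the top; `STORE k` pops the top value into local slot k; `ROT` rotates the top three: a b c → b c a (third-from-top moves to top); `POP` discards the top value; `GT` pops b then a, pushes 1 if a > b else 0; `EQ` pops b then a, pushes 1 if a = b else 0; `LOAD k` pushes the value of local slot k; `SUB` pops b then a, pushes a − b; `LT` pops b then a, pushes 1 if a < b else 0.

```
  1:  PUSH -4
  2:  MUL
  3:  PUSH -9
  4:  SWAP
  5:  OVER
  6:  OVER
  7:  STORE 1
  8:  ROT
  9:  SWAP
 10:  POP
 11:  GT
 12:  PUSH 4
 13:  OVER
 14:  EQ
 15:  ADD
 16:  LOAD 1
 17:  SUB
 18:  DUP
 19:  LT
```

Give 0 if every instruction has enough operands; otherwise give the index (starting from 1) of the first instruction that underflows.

2

PUSH -4 -> [-4]
MUL  — needs 2 operands, stack has 1 → underflow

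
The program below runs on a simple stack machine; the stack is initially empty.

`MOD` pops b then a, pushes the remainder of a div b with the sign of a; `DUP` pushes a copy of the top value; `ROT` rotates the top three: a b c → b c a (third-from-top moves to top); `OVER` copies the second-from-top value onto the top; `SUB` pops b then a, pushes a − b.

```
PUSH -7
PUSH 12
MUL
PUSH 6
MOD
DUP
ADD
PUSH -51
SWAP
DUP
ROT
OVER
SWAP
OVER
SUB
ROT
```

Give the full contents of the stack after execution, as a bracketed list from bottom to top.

[0, 0, -51, 0]

PUSH -7   -7
PUSH 12   -7 12
MUL       -84
PUSH 6    -84 6
MOD       0
DUP       0 0
ADD       0
PUSH -51  0 -51
SWAP      -51 0
DUP       -51 0 0
ROT       0 0 -51
OVER      0 0 -51 0
SWAP      0 0 0 -51
OVER      0 0 0 -51 0
SUB       0 0 0 -51
ROT       0 0 -51 0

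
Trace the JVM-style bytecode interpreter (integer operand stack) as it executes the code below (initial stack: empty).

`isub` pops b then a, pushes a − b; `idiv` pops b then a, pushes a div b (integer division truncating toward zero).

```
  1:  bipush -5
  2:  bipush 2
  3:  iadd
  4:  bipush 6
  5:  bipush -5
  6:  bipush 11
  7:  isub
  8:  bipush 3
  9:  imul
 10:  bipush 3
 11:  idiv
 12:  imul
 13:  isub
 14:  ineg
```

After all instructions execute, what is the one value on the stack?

bipush -5  -5
bipush 2   -5 2
iadd       -3
bipush 6   -3 6
bipush -5  -3 6 -5
bipush 11  -3 6 -5 11
isub       -3 6 -16
bipush 3   -3 6 -16 3
imul       -3 6 -48
bipush 3   -3 6 -48 3
idiv       -3 6 -16
imul       -3 -96
isub       93
ineg       -93

-93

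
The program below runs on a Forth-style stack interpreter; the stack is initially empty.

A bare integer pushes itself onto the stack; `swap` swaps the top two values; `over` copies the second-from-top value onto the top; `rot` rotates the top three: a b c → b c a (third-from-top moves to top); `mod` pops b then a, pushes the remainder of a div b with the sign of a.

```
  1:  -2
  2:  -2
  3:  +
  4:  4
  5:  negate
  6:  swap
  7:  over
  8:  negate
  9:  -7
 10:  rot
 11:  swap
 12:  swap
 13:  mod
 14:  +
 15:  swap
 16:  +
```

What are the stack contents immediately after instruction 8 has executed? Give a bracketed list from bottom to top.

[-4, -4, 4]

-2     → [-2]
-2     → [-2, -2]
+      → [-4]
4      → [-4, 4]
negate → [-4, -4]
swap   → [-4, -4]
over   → [-4, -4, -4]
negate → [-4, -4, 4]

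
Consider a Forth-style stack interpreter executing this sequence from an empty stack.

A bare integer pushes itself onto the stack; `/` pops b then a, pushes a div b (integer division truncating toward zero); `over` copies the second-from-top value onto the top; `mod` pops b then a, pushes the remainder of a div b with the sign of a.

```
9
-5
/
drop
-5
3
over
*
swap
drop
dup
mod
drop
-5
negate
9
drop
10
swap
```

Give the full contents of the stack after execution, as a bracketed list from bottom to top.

[10, 5]

9      → 9
-5     → 9 -5
/      → -1
drop   → (empty)
-5     → -5
3      → -5 3
over   → -5 3 -5
*      → -5 -15
swap   → -15 -5
drop   → -15
dup    → -15 -15
mod    → 0
drop   → (empty)
-5     → -5
negate → 5
9      → 5 9
drop   → 5
10     → 5 10
swap   → 10 5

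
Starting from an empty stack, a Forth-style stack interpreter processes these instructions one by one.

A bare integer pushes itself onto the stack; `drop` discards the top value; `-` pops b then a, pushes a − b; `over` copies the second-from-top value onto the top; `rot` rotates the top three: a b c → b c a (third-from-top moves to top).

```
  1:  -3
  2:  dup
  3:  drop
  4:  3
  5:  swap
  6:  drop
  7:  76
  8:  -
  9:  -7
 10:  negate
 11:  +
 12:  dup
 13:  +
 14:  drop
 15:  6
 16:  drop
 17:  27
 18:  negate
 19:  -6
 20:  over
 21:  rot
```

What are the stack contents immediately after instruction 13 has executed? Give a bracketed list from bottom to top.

[-132]

-3      -3
dup     -3 -3
drop    -3
3       -3 3
swap    3 -3
drop    3
76      3 76
-       -73
-7      -73 -7
negate  -73 7
+       -66
dup     -66 -66
+       -132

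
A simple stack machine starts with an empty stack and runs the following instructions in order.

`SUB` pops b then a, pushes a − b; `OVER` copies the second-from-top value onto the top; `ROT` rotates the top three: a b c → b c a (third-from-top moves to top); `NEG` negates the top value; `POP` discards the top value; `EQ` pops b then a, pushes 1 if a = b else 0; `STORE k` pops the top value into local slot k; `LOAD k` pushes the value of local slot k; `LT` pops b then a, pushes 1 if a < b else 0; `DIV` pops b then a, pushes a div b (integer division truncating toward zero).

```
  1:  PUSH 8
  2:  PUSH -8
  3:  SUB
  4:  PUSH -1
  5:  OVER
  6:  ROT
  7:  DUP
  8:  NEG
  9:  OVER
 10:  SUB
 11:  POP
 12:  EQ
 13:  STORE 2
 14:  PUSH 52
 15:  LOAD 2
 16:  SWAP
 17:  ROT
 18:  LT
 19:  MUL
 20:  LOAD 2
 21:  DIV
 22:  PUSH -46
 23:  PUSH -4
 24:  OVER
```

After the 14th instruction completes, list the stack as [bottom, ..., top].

PUSH 8  -> 8
PUSH -8 -> 8 -8
SUB     -> 16
PUSH -1 -> 16 -1
OVER    -> 16 -1 16
ROT     -> -1 16 16
DUP     -> -1 16 16 16
NEG     -> -1 16 16 -16
OVER    -> -1 16 16 -16 16
SUB     -> -1 16 16 -32
POP     -> -1 16 16
EQ      -> -1 1
STORE 2 -> -1
PUSH 52 -> -1 52

[-1, 52]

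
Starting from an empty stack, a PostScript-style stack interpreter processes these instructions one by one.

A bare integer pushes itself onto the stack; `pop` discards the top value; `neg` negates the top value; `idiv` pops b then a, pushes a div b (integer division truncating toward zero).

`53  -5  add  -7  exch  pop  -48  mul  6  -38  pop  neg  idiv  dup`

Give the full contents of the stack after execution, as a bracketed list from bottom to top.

53   → [53]
-5   → [53, -5]
add  → [48]
-7   → [48, -7]
exch → [-7, 48]
pop  → [-7]
-48  → [-7, -48]
mul  → [336]
6    → [336, 6]
-38  → [336, 6, -38]
pop  → [336, 6]
neg  → [336, -6]
idiv → [-56]
dup  → [-56, -56]

[-56, -56]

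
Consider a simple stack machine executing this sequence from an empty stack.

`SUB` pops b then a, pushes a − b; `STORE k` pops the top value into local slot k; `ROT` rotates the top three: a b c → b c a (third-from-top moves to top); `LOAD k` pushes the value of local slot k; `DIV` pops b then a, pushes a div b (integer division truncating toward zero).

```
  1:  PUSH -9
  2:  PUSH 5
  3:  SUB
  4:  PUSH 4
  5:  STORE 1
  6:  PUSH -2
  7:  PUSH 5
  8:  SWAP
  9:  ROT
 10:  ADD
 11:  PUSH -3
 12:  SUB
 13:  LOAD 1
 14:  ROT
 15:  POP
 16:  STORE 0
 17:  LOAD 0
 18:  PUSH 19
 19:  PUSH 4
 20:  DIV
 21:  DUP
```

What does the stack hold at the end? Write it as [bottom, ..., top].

PUSH -9 → [-9]
PUSH 5  → [-9, 5]
SUB     → [-14]
PUSH 4  → [-14, 4]
STORE 1 → [-14]
PUSH -2 → [-14, -2]
PUSH 5  → [-14, -2, 5]
SWAP    → [-14, 5, -2]
ROT     → [5, -2, -14]
ADD     → [5, -16]
PUSH -3 → [5, -16, -3]
SUB     → [5, -13]
LOAD 1  → [5, -13, 4]
ROT     → [-13, 4, 5]
POP     → [-13, 4]
STORE 0 → [-13]
LOAD 0  → [-13, 4]
PUSH 19 → [-13, 4, 19]
PUSH 4  → [-13, 4, 19, 4]
DIV     → [-13, 4, 4]
DUP     → [-13, 4, 4, 4]

[-13, 4, 4, 4]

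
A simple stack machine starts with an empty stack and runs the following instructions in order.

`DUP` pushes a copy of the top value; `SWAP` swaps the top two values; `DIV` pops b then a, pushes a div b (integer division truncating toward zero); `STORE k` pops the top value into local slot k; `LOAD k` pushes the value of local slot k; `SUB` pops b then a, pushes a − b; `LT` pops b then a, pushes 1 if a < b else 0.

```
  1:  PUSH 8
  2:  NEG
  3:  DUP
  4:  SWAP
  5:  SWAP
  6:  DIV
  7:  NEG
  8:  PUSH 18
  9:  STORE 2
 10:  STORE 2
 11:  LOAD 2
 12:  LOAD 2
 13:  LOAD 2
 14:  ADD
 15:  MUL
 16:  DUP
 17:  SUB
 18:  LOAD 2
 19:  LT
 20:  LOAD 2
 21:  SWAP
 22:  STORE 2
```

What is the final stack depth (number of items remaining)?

PUSH 8  : 8
NEG     : -8
DUP     : -8 -8
SWAP    : -8 -8
SWAP    : -8 -8
DIV     : 1
NEG     : -1
PUSH 18 : -1 18
STORE 2 : -1
STORE 2 : (empty)
LOAD 2  : -1
LOAD 2  : -1 -1
LOAD 2  : -1 -1 -1
ADD     : -1 -2
MUL     : 2
DUP     : 2 2
SUB     : 0
LOAD 2  : 0 -1
LT      : 0
LOAD 2  : 0 -1
SWAP    : -1 0
STORE 2 : -1

1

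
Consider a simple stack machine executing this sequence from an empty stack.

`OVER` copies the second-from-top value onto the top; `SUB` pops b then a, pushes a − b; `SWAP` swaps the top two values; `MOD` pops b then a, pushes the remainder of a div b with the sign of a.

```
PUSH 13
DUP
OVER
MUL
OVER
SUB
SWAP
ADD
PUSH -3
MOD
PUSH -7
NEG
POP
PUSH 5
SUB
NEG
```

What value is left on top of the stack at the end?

PUSH 13 -> [13]
DUP     -> [13, 13]
OVER    -> [13, 13, 13]
MUL     -> [13, 169]
OVER    -> [13, 169, 13]
SUB     -> [13, 156]
SWAP    -> [156, 13]
ADD     -> [169]
PUSH -3 -> [169, -3]
MOD     -> [1]
PUSH -7 -> [1, -7]
NEG     -> [1, 7]
POP     -> [1]
PUSH 5  -> [1, 5]
SUB     -> [-4]
NEG     -> [4]

4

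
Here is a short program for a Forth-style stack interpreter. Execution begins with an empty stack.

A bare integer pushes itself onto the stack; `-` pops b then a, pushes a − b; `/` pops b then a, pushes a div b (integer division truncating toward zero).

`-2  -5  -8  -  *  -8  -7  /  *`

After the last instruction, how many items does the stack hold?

1

-2 -> -2
-5 -> -2 -5
-8 -> -2 -5 -8
-  -> -2 3
*  -> -6
-8 -> -6 -8
-7 -> -6 -8 -7
/  -> -6 1
*  -> -6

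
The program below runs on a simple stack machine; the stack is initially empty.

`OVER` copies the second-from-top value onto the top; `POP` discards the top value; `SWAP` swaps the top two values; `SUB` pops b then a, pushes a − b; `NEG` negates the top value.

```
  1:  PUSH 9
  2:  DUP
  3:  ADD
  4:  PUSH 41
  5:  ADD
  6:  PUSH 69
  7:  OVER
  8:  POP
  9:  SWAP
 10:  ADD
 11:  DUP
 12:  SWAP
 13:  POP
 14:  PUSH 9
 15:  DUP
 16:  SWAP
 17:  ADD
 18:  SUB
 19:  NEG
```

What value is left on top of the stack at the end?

PUSH 9  -> 9
DUP     -> 9 9
ADD     -> 18
PUSH 41 -> 18 41
ADD     -> 59
PUSH 69 -> 59 69
OVER    -> 59 69 59
POP     -> 59 69
SWAP    -> 69 59
ADD     -> 128
DUP     -> 128 128
SWAP    -> 128 128
POP     -> 128
PUSH 9  -> 128 9
DUP     -> 128 9 9
SWAP    -> 128 9 9
ADD     -> 128 18
SUB     -> 110
NEG     -> -110

-110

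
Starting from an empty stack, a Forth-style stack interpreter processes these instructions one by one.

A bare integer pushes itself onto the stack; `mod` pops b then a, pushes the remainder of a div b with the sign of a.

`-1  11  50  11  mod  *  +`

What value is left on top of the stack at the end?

-1  : -1
11  : -1 11
50  : -1 11 50
11  : -1 11 50 11
mod : -1 11 6
*   : -1 66
+   : 65

65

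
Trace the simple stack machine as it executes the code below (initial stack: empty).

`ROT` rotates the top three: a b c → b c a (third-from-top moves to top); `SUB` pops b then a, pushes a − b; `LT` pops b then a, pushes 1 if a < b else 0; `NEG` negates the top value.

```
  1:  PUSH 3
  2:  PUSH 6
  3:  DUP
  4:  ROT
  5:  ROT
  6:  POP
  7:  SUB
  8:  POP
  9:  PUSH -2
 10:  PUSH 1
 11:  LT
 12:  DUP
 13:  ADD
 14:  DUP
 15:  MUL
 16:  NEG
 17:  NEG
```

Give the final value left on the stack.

4

PUSH 3   3
PUSH 6   3 6
DUP      3 6 6
ROT      6 6 3
ROT      6 3 6
POP      6 3
SUB      3
POP      (empty)
PUSH -2  -2
PUSH 1   -2 1
LT       1
DUP      1 1
ADD      2
DUP      2 2
MUL      4
NEG      -4
NEG      4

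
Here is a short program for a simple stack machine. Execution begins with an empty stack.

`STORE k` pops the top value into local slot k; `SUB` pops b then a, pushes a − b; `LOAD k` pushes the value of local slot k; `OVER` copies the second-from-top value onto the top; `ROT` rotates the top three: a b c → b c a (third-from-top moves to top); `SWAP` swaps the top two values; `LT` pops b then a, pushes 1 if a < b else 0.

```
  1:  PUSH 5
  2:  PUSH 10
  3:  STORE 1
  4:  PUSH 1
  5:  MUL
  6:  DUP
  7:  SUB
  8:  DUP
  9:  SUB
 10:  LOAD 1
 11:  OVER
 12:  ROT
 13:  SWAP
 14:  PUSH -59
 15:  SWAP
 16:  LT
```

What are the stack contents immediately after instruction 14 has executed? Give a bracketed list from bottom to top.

[10, 0, 0, -59]

PUSH 5   -> 5
PUSH 10  -> 5 10
STORE 1  -> 5
PUSH 1   -> 5 1
MUL      -> 5
DUP      -> 5 5
SUB      -> 0
DUP      -> 0 0
SUB      -> 0
LOAD 1   -> 0 10
OVER     -> 0 10 0
ROT      -> 10 0 0
SWAP     -> 10 0 0
PUSH -59 -> 10 0 0 -59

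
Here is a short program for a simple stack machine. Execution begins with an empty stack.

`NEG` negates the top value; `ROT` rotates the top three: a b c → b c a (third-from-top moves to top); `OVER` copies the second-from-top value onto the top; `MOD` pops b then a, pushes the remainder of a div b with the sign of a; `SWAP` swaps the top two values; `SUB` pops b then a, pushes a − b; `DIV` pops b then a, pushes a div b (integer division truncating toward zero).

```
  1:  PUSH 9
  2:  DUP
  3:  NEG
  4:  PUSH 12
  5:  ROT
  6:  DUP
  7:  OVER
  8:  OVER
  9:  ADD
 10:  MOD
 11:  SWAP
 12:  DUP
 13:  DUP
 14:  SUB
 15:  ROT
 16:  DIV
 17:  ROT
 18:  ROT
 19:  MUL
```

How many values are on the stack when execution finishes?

3

PUSH 9  -> [9]
DUP     -> [9, 9]
NEG     -> [9, -9]
PUSH 12 -> [9, -9, 12]
ROT     -> [-9, 12, 9]
DUP     -> [-9, 12, 9, 9]
OVER    -> [-9, 12, 9, 9, 9]
OVER    -> [-9, 12, 9, 9, 9, 9]
ADD     -> [-9, 12, 9, 9, 18]
MOD     -> [-9, 12, 9, 9]
SWAP    -> [-9, 12, 9, 9]
DUP     -> [-9, 12, 9, 9, 9]
DUP     -> [-9, 12, 9, 9, 9, 9]
SUB     -> [-9, 12, 9, 9, 0]
ROT     -> [-9, 12, 9, 0, 9]
DIV     -> [-9, 12, 9, 0]
ROT     -> [-9, 9, 0, 12]
ROT     -> [-9, 0, 12, 9]
MUL     -> [-9, 0, 108]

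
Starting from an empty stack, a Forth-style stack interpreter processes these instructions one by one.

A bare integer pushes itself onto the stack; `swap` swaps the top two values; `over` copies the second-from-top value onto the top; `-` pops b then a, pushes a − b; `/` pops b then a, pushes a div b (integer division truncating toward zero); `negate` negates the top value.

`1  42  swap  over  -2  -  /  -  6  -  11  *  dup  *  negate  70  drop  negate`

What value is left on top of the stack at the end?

1       1
42      1 42
swap    42 1
over    42 1 42
-2      42 1 42 -2
-       42 1 44
/       42 0
-       42
6       42 6
-       36
11      36 11
*       396
dup     396 396
*       156816
negate  -156816
70      -156816 70
drop    -156816
negate  156816

156816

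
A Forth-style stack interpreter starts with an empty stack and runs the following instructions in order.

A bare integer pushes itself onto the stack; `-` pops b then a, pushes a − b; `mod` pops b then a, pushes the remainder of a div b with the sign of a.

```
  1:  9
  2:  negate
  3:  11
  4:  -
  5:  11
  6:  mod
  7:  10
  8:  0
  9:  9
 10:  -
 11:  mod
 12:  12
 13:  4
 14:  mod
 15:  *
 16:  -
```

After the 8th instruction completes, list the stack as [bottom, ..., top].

[-9, 10, 0]

9      → [9]
negate → [-9]
11     → [-9, 11]
-      → [-20]
11     → [-20, 11]
mod    → [-9]
10     → [-9, 10]
0      → [-9, 10, 0]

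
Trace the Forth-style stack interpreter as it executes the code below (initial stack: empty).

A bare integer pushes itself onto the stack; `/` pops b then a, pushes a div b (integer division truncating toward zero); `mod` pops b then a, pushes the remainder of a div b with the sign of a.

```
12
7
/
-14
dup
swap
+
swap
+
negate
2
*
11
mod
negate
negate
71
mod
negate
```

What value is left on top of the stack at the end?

12      12
7       12 7
/       1
-14     1 -14
dup     1 -14 -14
swap    1 -14 -14
+       1 -28
swap    -28 1
+       -27
negate  27
2       27 2
*       54
11      54 11
mod     10
negate  -10
negate  10
71      10 71
mod     10
negate  -10

-10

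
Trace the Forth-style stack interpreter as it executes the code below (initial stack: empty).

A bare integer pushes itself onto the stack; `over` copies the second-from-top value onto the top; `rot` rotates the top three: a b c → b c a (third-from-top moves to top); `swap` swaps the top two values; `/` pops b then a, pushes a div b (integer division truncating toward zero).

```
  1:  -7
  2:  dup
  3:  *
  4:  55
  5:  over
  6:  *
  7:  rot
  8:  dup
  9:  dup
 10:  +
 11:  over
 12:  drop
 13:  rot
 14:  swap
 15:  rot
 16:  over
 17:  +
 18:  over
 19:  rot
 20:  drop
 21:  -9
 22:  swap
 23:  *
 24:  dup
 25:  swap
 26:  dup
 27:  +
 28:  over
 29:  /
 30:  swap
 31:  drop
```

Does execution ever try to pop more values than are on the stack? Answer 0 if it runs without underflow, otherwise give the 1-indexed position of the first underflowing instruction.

7

-7    -7
dup   -7 -7
*     49
55    49 55
over  49 55 49
*     49 2695
rot  — needs 3 operands, stack has 2 → underflow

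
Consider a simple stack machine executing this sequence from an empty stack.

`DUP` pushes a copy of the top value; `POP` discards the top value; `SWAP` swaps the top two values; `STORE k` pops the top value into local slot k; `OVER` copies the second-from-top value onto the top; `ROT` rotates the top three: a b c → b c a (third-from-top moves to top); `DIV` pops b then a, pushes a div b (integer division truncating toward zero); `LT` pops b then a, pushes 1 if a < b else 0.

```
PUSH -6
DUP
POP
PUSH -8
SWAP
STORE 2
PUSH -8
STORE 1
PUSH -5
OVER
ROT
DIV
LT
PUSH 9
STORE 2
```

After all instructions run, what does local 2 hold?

PUSH -6 -> [-6]
DUP     -> [-6, -6]
POP     -> [-6]
PUSH -8 -> [-6, -8]
SWAP    -> [-8, -6]
STORE 2 -> [-8]
PUSH -8 -> [-8, -8]
STORE 1 -> [-8]
PUSH -5 -> [-8, -5]
OVER    -> [-8, -5, -8]
ROT     -> [-5, -8, -8]
DIV     -> [-5, 1]
LT      -> [1]
PUSH 9  -> [1, 9]
STORE 2 -> [1]

9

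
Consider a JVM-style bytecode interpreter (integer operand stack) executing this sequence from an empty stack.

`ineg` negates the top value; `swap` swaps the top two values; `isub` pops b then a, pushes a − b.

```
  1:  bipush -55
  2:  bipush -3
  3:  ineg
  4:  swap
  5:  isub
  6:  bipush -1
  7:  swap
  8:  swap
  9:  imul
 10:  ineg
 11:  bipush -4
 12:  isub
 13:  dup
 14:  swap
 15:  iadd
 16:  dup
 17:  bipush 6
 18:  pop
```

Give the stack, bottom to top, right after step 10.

bipush -55 : [-55]
bipush -3  : [-55, -3]
ineg       : [-55, 3]
swap       : [3, -55]
isub       : [58]
bipush -1  : [58, -1]
swap       : [-1, 58]
swap       : [58, -1]
imul       : [-58]
ineg       : [58]

[58]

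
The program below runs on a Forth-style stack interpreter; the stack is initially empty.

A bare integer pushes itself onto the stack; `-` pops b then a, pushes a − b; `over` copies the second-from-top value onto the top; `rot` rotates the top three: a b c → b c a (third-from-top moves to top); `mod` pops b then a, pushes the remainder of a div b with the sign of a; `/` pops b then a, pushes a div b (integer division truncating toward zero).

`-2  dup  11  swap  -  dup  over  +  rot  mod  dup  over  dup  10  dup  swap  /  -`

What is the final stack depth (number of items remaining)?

5

-2   -> [-2]
dup  -> [-2, -2]
11   -> [-2, -2, 11]
swap -> [-2, 11, -2]
-    -> [-2, 13]
dup  -> [-2, 13, 13]
over -> [-2, 13, 13, 13]
+    -> [-2, 13, 26]
rot  -> [13, 26, -2]
mod  -> [13, 0]
dup  -> [13, 0, 0]
over -> [13, 0, 0, 0]
dup  -> [13, 0, 0, 0, 0]
10   -> [13, 0, 0, 0, 0, 10]
dup  -> [13, 0, 0, 0, 0, 10, 10]
swap -> [13, 0, 0, 0, 0, 10, 10]
/    -> [13, 0, 0, 0, 0, 1]
-    -> [13, 0, 0, 0, -1]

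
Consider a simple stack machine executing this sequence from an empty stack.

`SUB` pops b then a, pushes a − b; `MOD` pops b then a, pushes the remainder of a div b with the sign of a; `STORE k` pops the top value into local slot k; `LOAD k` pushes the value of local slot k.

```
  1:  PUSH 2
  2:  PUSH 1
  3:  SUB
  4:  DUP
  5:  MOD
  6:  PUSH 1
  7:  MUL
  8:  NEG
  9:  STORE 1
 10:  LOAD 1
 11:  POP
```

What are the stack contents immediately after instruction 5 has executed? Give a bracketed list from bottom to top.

[0]

PUSH 2  2
PUSH 1  2 1
SUB     1
DUP     1 1
MOD     0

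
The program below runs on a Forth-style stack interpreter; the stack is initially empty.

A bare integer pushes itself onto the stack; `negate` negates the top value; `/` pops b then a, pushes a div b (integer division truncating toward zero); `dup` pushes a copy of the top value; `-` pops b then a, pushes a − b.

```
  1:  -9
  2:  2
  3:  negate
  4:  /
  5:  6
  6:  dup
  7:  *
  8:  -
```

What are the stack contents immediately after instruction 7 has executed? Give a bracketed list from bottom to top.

[4, 36]

-9     : -9
2      : -9 2
negate : -9 -2
/      : 4
6      : 4 6
dup    : 4 6 6
*      : 4 36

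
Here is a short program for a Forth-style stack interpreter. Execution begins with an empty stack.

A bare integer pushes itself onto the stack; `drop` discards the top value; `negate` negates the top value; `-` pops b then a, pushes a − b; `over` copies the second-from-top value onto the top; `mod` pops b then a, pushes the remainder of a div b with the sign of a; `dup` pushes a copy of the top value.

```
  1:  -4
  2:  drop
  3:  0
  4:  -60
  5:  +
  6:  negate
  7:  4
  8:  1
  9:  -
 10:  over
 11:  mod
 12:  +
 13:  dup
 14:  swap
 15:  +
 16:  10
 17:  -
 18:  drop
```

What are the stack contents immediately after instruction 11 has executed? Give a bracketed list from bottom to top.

-4     → [-4]
drop   → []
0      → [0]
-60    → [0, -60]
+      → [-60]
negate → [60]
4      → [60, 4]
1      → [60, 4, 1]
-      → [60, 3]
over   → [60, 3, 60]
mod    → [60, 3]

[60, 3]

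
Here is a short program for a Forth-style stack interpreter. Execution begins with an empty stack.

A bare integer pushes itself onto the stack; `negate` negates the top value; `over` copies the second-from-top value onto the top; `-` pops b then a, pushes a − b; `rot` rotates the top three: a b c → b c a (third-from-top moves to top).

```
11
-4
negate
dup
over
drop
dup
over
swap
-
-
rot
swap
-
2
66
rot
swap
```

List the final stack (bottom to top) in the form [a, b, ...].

[4, 2, 7, 66]

11     -> 11
-4     -> 11 -4
negate -> 11 4
dup    -> 11 4 4
over   -> 11 4 4 4
drop   -> 11 4 4
dup    -> 11 4 4 4
over   -> 11 4 4 4 4
swap   -> 11 4 4 4 4
-      -> 11 4 4 0
-      -> 11 4 4
rot    -> 4 4 11
swap   -> 4 11 4
-      -> 4 7
2      -> 4 7 2
66     -> 4 7 2 66
rot    -> 4 2 66 7
swap   -> 4 2 7 66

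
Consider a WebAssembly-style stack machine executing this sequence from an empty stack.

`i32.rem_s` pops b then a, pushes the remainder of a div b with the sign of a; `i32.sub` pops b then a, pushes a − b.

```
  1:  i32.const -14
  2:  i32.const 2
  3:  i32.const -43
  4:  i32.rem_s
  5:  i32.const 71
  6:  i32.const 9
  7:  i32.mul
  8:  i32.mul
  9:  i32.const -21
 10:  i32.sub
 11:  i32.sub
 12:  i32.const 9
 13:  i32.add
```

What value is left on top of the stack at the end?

i32.const -14 → [-14]
i32.const 2   → [-14, 2]
i32.const -43 → [-14, 2, -43]
i32.rem_s     → [-14, 2]
i32.const 71  → [-14, 2, 71]
i32.const 9   → [-14, 2, 71, 9]
i32.mul       → [-14, 2, 639]
i32.mul       → [-14, 1278]
i32.const -21 → [-14, 1278, -21]
i32.sub       → [-14, 1299]
i32.sub       → [-1313]
i32.const 9   → [-1313, 9]
i32.add       → [-1304]

-1304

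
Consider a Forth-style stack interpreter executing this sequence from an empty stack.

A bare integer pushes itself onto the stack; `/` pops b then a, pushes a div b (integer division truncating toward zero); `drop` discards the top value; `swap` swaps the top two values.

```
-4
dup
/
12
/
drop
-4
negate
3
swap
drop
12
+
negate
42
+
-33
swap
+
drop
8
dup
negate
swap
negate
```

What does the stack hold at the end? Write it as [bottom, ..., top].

[-8, -8]

-4     : -4
dup    : -4 -4
/      : 1
12     : 1 12
/      : 0
drop   : (empty)
-4     : -4
negate : 4
3      : 4 3
swap   : 3 4
drop   : 3
12     : 3 12
+      : 15
negate : -15
42     : -15 42
+      : 27
-33    : 27 -33
swap   : -33 27
+      : -6
drop   : (empty)
8      : 8
dup    : 8 8
negate : 8 -8
swap   : -8 8
negate : -8 -8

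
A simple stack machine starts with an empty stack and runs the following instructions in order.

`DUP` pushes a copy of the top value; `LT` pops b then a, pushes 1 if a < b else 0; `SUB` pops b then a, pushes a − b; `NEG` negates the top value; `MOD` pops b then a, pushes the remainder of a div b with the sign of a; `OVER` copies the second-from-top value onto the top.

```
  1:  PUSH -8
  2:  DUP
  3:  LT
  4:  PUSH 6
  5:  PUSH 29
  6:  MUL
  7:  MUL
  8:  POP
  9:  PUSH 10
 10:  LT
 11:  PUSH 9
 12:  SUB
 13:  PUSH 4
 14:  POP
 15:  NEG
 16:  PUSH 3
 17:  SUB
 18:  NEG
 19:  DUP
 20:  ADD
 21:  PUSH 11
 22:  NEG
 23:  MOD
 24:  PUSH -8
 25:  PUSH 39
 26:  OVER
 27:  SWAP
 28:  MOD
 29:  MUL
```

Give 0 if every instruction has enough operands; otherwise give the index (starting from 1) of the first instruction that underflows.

PUSH -8 : -8
DUP     : -8 -8
LT      : 0
PUSH 6  : 0 6
PUSH 29 : 0 6 29
MUL     : 0 174
MUL     : 0
POP     : (empty)
PUSH 10 : 10
LT  — needs 2 operands, stack has 1 → underflow

10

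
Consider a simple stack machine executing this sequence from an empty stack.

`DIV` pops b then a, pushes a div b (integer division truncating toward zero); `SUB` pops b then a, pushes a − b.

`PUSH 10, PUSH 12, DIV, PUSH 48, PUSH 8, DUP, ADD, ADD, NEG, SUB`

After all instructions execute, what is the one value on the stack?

PUSH 10 -> 10
PUSH 12 -> 10 12
DIV     -> 0
PUSH 48 -> 0 48
PUSH 8  -> 0 48 8
DUP     -> 0 48 8 8
ADD     -> 0 48 16
ADD     -> 0 64
NEG     -> 0 -64
SUB     -> 64

64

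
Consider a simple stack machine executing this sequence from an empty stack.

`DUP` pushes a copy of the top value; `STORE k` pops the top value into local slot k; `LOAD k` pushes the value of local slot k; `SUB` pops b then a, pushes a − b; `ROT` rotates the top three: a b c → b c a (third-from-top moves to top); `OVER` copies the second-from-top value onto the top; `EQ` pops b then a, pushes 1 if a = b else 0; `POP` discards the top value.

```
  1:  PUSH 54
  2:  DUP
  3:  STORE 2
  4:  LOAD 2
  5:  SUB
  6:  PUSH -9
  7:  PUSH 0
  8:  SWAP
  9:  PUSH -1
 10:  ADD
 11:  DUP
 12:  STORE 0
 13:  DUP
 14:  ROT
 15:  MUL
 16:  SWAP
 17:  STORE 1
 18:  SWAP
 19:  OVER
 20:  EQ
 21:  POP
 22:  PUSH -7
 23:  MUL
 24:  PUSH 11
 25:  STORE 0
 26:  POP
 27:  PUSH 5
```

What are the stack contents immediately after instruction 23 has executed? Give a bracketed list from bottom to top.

[0]

PUSH 54  54
DUP      54 54
STORE 2  54
LOAD 2   54 54
SUB      0
PUSH -9  0 -9
PUSH 0   0 -9 0
SWAP     0 0 -9
PUSH -1  0 0 -9 -1
ADD      0 0 -10
DUP      0 0 -10 -10
STORE 0  0 0 -10
DUP      0 0 -10 -10
ROT      0 -10 -10 0
MUL      0 -10 0
SWAP     0 0 -10
STORE 1  0 0
SWAP     0 0
OVER     0 0 0
EQ       0 1
POP      0
PUSH -7  0 -7
MUL      0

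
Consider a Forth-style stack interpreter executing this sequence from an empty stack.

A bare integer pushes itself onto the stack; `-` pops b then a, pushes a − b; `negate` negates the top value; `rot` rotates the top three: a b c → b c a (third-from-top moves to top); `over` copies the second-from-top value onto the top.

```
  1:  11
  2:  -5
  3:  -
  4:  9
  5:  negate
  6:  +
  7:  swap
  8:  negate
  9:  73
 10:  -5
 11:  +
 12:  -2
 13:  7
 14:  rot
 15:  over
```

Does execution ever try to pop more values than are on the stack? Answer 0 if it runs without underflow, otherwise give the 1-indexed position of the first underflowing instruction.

11     → [11]
-5     → [11, -5]
-      → [16]
9      → [16, 9]
negate → [16, -9]
+      → [7]
swap  — needs 2 operands, stack has 1 → underflow

7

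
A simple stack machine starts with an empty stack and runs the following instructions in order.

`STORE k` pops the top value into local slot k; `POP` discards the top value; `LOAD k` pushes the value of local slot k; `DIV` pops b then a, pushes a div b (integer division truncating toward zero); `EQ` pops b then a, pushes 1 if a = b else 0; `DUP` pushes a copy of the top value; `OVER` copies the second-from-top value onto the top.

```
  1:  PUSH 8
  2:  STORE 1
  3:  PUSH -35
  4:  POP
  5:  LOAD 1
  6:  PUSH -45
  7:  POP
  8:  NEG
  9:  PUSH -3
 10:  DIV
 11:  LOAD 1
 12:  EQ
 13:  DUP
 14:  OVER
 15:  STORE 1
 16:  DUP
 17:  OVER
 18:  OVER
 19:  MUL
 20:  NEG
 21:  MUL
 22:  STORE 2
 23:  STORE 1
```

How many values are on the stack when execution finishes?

PUSH 8   → 8
STORE 1  → (empty)
PUSH -35 → -35
POP      → (empty)
LOAD 1   → 8
PUSH -45 → 8 -45
POP      → 8
NEG      → -8
PUSH -3  → -8 -3
DIV      → 2
LOAD 1   → 2 8
EQ       → 0
DUP      → 0 0
OVER     → 0 0 0
STORE 1  → 0 0
DUP      → 0 0 0
OVER     → 0 0 0 0
OVER     → 0 0 0 0 0
MUL      → 0 0 0 0
NEG      → 0 0 0 0
MUL      → 0 0 0
STORE 2  → 0 0
STORE 1  → 0

1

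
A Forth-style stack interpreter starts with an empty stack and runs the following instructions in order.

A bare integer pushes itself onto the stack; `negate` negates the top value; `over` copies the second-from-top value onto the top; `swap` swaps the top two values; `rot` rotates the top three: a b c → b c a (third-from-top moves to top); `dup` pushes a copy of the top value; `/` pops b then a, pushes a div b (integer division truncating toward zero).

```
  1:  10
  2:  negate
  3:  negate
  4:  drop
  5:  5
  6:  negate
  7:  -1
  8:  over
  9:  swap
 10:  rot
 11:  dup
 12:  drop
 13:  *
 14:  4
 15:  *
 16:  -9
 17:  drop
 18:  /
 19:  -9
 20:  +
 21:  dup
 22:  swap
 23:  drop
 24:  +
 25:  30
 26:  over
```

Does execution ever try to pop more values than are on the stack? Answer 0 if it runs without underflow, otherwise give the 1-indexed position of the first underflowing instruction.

24

10      [10]
negate  [-10]
negate  [10]
drop    []
5       [5]
negate  [-5]
-1      [-5, -1]
over    [-5, -1, -5]
swap    [-5, -5, -1]
rot     [-5, -1, -5]
dup     [-5, -1, -5, -5]
drop    [-5, -1, -5]
*       [-5, 5]
4       [-5, 5, 4]
*       [-5, 20]
-9      [-5, 20, -9]
drop    [-5, 20]
/       [0]
-9      [0, -9]
+       [-9]
dup     [-9, -9]
swap    [-9, -9]
drop    [-9]
+  — needs 2 operands, stack has 1 → underflow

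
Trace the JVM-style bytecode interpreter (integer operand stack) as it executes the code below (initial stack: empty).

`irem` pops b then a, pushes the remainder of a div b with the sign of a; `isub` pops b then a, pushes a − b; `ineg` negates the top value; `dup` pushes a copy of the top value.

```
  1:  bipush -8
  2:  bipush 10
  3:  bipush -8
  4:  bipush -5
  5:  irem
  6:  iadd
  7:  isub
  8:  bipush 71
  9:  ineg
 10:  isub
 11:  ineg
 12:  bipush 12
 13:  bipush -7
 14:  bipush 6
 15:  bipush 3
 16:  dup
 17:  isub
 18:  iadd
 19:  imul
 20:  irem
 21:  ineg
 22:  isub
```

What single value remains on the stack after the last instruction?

-44

bipush -8 → -8
bipush 10 → -8 10
bipush -8 → -8 10 -8
bipush -5 → -8 10 -8 -5
irem      → -8 10 -3
iadd      → -8 7
isub      → -15
bipush 71 → -15 71
ineg      → -15 -71
isub      → 56
ineg      → -56
bipush 12 → -56 12
bipush -7 → -56 12 -7
bipush 6  → -56 12 -7 6
bipush 3  → -56 12 -7 6 3
dup       → -56 12 -7 6 3 3
isub      → -56 12 -7 6 0
iadd      → -56 12 -7 6
imul      → -56 12 -42
irem      → -56 12
ineg      → -56 -12
isub      → -44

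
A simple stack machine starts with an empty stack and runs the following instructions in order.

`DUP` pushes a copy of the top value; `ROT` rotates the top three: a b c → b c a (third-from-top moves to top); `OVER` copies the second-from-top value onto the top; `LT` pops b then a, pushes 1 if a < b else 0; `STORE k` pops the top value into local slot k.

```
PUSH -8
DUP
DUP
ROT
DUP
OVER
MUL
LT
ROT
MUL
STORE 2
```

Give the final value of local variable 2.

-8

PUSH -8 : [-8]
DUP     : [-8, -8]
DUP     : [-8, -8, -8]
ROT     : [-8, -8, -8]
DUP     : [-8, -8, -8, -8]
OVER    : [-8, -8, -8, -8, -8]
MUL     : [-8, -8, -8, 64]
LT      : [-8, -8, 1]
ROT     : [-8, 1, -8]
MUL     : [-8, -8]
STORE 2 : [-8]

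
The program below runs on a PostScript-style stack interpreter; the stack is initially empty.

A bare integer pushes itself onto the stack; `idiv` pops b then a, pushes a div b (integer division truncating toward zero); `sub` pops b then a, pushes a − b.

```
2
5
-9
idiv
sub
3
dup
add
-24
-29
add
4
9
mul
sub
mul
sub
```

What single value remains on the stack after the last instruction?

536

2    → [2]
5    → [2, 5]
-9   → [2, 5, -9]
idiv → [2, 0]
sub  → [2]
3    → [2, 3]
dup  → [2, 3, 3]
add  → [2, 6]
-24  → [2, 6, -24]
-29  → [2, 6, -24, -29]
add  → [2, 6, -53]
4    → [2, 6, -53, 4]
9    → [2, 6, -53, 4, 9]
mul  → [2, 6, -53, 36]
sub  → [2, 6, -89]
mul  → [2, -534]
sub  → [536]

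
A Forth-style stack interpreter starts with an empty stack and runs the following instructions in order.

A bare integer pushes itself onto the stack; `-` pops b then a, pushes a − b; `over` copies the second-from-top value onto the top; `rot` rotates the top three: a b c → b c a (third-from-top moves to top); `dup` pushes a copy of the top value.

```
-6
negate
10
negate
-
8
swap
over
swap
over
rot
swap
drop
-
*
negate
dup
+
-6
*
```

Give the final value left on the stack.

768

-6     -> -6
negate -> 6
10     -> 6 10
negate -> 6 -10
-      -> 16
8      -> 16 8
swap   -> 8 16
over   -> 8 16 8
swap   -> 8 8 16
over   -> 8 8 16 8
rot    -> 8 16 8 8
swap   -> 8 16 8 8
drop   -> 8 16 8
-      -> 8 8
*      -> 64
negate -> -64
dup    -> -64 -64
+      -> -128
-6     -> -128 -6
*      -> 768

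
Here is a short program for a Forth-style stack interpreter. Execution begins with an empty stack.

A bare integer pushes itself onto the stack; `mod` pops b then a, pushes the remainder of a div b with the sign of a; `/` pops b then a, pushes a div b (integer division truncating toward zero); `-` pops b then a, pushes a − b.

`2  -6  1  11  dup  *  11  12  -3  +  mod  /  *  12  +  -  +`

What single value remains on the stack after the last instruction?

2    2
-6   2 -6
1    2 -6 1
11   2 -6 1 11
dup  2 -6 1 11 11
*    2 -6 1 121
11   2 -6 1 121 11
12   2 -6 1 121 11 12
-3   2 -6 1 121 11 12 -3
+    2 -6 1 121 11 9
mod  2 -6 1 121 2
/    2 -6 1 60
*    2 -6 60
12   2 -6 60 12
+    2 -6 72
-    2 -78
+    -76

-76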